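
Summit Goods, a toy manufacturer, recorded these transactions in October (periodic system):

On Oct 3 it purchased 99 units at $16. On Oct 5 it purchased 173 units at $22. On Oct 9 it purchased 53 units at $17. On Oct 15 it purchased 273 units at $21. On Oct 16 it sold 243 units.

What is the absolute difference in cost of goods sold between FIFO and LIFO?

FIFO COGS: 99 @ $16 + 144 @ $22 = $4,752
LIFO COGS: 243 @ $21 = $5,103
Difference = |$4,752 − $5,103| = $351

$351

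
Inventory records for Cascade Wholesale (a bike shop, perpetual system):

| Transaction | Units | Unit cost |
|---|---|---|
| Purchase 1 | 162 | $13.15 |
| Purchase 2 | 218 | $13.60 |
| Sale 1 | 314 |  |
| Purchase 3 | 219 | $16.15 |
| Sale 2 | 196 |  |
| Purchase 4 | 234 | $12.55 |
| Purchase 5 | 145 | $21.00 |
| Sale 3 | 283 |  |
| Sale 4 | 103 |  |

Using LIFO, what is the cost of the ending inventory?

Sale 1 (314) [LIFO — newest first]: 218 @ $13.60 + 96 @ $13.15 = $4,227.20
Sale 2 (196) [LIFO — newest first]: 196 @ $16.15 = $3,165.40
Sale 3 (283) [LIFO — newest first]: 145 @ $21.00 + 138 @ $12.55 = $4,776.90
Sale 4 (103) [LIFO — newest first]: 96 @ $12.55 + 7 @ $16.15 = $1,317.85
Total COGS = $4,227.20 + $3,165.40 + $4,776.90 + $1,317.85 = $13,487.35
Ending inventory: 66 @ $13.15 + 16 @ $16.15 = $1,126.30

Ending inventory = $1,126.30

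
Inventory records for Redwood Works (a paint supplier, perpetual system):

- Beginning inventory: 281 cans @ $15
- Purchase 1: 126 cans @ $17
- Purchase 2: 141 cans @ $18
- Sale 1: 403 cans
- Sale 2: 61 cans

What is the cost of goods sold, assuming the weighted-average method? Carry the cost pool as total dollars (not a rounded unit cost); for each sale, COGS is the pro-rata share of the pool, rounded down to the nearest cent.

COGS = $7,531.52

After Beginning: 281 on hand, pool $4,215.00 (≈ $15.0000 each)
After Purchase 1: 407 on hand, pool $6,357.00 (≈ $15.6192 each)
After Purchase 2: 548 on hand, pool $8,895.00 (≈ $16.2318 each)
Sale 1, sell 403: 403/548 × $8,895.00 → $6,541.39
Sale 2, sell 61: 61/145 × $2,353.61 → $990.13
Total COGS = $6,541.39 + $990.13 = $7,531.52
Ending inventory (cost pool remaining) = $1,363.48
Check: goods available $8,895.00 = COGS $7,531.52 + ending $1,363.48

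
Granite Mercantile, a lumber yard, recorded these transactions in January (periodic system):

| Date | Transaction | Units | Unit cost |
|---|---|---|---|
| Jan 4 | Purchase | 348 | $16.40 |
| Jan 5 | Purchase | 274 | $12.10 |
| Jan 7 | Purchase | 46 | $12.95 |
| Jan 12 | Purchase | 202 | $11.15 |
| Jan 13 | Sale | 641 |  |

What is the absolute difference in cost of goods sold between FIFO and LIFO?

FIFO COGS: 348 @ $16.40 + 274 @ $12.10 + 19 @ $12.95 = $9,268.65
LIFO COGS: 202 @ $11.15 + 46 @ $12.95 + 274 @ $12.10 + 119 @ $16.40 = $8,115.00
Difference = |$9,268.65 − $8,115.00| = $1,153.65

$1,153.65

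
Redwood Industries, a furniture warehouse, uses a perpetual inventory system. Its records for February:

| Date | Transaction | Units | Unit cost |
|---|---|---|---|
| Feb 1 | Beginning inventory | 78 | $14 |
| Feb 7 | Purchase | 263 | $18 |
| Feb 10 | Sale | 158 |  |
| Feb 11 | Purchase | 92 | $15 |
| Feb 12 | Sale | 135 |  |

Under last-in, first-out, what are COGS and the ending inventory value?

COGS = $4,998; ending inventory = $2,208

Feb 10, 158 sold [LIFO — newest first]: 158 @ $18 = $2,844
Feb 12, 135 sold [LIFO — newest first]: 92 @ $15 + 43 @ $18 = $2,154
Total COGS = $2,844 + $2,154 = $4,998
Ending inventory: 78 @ $14 + 62 @ $18 = $2,208
Check: goods available $7,206 = COGS $4,998 + ending $2,208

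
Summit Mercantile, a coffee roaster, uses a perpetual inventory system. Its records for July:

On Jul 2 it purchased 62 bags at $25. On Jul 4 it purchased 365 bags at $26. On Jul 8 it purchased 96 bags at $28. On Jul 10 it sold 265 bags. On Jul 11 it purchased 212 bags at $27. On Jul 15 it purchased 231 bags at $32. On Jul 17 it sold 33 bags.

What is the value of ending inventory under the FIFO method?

Jul 10, 265 sold [FIFO — oldest first]: 62 @ $25 + 203 @ $26 = $6,828
Jul 17, 33 sold [FIFO — oldest first]: 33 @ $26 = $858
Total COGS = $6,828 + $858 = $7,686
Ending inventory: 129 @ $26 + 96 @ $28 + 212 @ $27 + 231 @ $32 = $19,158
Check: goods available $26,844 = COGS $7,686 + ending $19,158

Ending inventory = $19,158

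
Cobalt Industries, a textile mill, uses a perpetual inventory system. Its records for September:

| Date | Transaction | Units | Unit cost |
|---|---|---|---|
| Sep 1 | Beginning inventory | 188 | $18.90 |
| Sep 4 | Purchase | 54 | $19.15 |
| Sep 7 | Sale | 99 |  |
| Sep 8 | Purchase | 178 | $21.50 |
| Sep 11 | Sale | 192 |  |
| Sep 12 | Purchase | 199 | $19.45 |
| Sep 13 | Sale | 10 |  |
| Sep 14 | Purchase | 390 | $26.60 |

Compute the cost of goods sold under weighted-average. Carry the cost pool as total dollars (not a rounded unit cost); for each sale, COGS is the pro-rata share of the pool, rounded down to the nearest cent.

COGS = $5,985.10

After Sep 1: 188 on hand, pool $3,553.20 (≈ $18.9000 each)
After Sep 4: 242 on hand, pool $4,587.30 (≈ $18.9558 each)
Sep 7, sell 99: 99/242 × $4,587.30 → $1,876.62
After Sep 8: 321 on hand, pool $6,537.68 (≈ $20.3666 each)
Sep 11, sell 192: 192/321 × $6,537.68 → $3,910.38
After Sep 12: 328 on hand, pool $6,497.85 (≈ $19.8105 each)
Sep 13, sell 10: 10/328 × $6,497.85 → $198.10
After Sep 14: 708 on hand, pool $16,673.75 (≈ $23.5505 each)
Total COGS = $1,876.62 + $3,910.38 + $198.10 = $5,985.10
Ending inventory (cost pool remaining) = $16,673.75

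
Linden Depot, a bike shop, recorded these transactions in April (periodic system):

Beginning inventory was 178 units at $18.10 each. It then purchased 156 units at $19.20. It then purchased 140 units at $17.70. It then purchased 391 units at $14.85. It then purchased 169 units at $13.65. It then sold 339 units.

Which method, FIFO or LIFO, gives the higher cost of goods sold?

FIFO COGS: 178 @ $18.10 + 156 @ $19.20 + 5 @ $17.70 = $6,305.50
LIFO COGS: 169 @ $13.65 + 170 @ $14.85 = $4,831.35

FIFO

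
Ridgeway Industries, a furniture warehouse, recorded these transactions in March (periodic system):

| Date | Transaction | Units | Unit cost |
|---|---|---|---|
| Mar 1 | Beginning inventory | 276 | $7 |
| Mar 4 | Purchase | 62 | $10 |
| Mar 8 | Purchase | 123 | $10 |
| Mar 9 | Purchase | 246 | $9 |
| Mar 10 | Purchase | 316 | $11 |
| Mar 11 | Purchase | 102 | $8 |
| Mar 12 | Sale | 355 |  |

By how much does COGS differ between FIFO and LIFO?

$877

FIFO COGS: 276 @ $7 + 62 @ $10 + 17 @ $10 = $2,722
LIFO COGS: 102 @ $8 + 253 @ $11 = $3,599
Difference = |$2,722 − $3,599| = $877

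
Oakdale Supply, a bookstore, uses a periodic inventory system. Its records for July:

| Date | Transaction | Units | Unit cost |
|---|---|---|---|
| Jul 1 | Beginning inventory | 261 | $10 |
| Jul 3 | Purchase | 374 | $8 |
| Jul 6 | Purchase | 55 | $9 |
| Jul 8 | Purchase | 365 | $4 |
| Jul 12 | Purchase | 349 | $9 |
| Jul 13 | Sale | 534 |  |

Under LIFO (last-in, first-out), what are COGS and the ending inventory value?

Jul 13, 534 sold [LIFO — newest first]: 349 @ $9 + 185 @ $4 = $3,881
Ending inventory: 261 @ $10 + 374 @ $8 + 55 @ $9 + 180 @ $4 = $6,817
Check: goods available $10,698 = COGS $3,881 + ending $6,817

COGS = $3,881; ending inventory = $6,817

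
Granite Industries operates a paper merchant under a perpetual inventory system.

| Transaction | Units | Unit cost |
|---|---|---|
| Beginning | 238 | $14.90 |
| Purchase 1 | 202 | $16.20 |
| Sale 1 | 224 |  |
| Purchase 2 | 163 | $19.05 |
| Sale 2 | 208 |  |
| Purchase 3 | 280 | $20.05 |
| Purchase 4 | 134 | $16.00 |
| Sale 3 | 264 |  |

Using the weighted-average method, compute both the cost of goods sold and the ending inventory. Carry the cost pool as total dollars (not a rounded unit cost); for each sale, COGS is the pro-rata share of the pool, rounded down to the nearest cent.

After Beginning: 238 on hand, pool $3,546.20 (≈ $14.9000 each)
After Purchase 1: 440 on hand, pool $6,818.60 (≈ $15.4968 each)
Sale 1, sell 224: 224/440 × $6,818.60 → $3,471.28
After Purchase 2: 379 on hand, pool $6,452.47 (≈ $17.0250 each)
Sale 2, sell 208: 208/379 × $6,452.47 → $3,541.19
After Purchase 3: 451 on hand, pool $8,525.28 (≈ $18.9031 each)
After Purchase 4: 585 on hand, pool $10,669.28 (≈ $18.2381 each)
Sale 3, sell 264: 264/585 × $10,669.28 → $4,814.85
Total COGS = $3,471.28 + $3,541.19 + $4,814.85 = $11,827.32
Ending inventory (cost pool remaining) = $5,854.43
Check: goods available $17,681.75 = COGS $11,827.32 + ending $5,854.43

COGS = $11,827.32; ending inventory = $5,854.43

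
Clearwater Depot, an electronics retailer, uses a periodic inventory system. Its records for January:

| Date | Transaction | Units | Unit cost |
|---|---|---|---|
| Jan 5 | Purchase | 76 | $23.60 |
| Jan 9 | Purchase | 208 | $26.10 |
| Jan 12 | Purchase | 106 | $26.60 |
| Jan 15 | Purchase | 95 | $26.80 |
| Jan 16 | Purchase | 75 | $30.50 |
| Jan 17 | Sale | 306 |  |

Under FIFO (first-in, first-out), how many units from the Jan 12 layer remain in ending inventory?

Jan 17, 306 sold [FIFO — oldest first]: 76 @ $23.60 + 208 @ $26.10 + 22 @ $26.60 = $7,807.60
Ending inventory: 84 @ $26.60 + 95 @ $26.80 + 75 @ $30.50 = $7,067.90

84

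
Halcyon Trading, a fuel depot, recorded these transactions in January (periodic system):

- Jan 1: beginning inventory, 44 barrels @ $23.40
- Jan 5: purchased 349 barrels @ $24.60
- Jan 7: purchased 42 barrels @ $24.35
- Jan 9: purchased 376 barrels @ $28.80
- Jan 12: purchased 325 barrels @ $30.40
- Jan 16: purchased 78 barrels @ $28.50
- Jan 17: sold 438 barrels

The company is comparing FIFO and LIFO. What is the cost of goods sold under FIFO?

COGS = $10,724.10

FIFO COGS: 44 @ $23.40 + 349 @ $24.60 + 42 @ $24.35 + 3 @ $28.80 = $10,724.10
LIFO COGS: 78 @ $28.50 + 325 @ $30.40 + 35 @ $28.80 = $13,111.00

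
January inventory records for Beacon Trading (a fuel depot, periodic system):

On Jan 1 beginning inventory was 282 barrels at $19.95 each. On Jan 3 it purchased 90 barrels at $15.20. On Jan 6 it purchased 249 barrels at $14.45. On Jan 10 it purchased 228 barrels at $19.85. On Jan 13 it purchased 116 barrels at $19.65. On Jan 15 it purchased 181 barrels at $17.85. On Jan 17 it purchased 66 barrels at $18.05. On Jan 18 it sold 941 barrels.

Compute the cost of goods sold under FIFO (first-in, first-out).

Jan 18, 941 sold [FIFO — oldest first]: 282 @ $19.95 + 90 @ $15.20 + 249 @ $14.45 + 228 @ $19.85 + 92 @ $19.65 = $16,925.55
Ending inventory: 24 @ $19.65 + 181 @ $17.85 + 66 @ $18.05 = $4,893.75
Check: goods available $21,819.30 = COGS $16,925.55 + ending $4,893.75

COGS = $16,925.55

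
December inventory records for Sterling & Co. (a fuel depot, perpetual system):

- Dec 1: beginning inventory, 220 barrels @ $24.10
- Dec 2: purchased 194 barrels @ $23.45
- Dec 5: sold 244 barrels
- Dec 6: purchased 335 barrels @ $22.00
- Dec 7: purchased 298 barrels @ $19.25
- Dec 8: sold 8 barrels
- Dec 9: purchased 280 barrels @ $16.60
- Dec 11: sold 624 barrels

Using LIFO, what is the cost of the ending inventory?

Dec 5, 244 sold [LIFO — newest first]: 194 @ $23.45 + 50 @ $24.10 = $5,754.30
Dec 8, 8 sold [LIFO — newest first]: 8 @ $19.25 = $154.00
Dec 11, 624 sold [LIFO — newest first]: 280 @ $16.60 + 290 @ $19.25 + 54 @ $22.00 = $11,418.50
Total COGS = $5,754.30 + $154.00 + $11,418.50 = $17,326.80
Ending inventory: 170 @ $24.10 + 281 @ $22.00 = $10,279.00

Ending inventory = $10,279.00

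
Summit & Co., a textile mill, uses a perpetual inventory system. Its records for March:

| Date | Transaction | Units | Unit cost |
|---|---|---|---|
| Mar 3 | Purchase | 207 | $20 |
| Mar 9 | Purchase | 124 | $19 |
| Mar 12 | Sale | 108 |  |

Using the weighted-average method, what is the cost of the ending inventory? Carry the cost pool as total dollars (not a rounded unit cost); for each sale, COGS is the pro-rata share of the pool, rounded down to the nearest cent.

After Mar 3: 207 on hand, pool $4,140.00 (≈ $20.0000 each)
After Mar 9: 331 on hand, pool $6,496.00 (≈ $19.6254 each)
Mar 12, sell 108: 108/331 × $6,496.00 → $2,119.54
Ending inventory (cost pool remaining) = $4,376.46

Ending inventory = $4,376.46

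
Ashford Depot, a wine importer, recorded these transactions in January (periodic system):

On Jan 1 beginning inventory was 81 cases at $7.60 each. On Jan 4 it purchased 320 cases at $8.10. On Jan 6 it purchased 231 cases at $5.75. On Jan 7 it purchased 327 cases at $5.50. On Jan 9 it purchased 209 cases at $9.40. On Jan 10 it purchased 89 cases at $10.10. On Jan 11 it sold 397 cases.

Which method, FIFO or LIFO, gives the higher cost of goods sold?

FIFO COGS: 81 @ $7.60 + 316 @ $8.10 = $3,175.20
LIFO COGS: 89 @ $10.10 + 209 @ $9.40 + 99 @ $5.50 = $3,408.00

LIFO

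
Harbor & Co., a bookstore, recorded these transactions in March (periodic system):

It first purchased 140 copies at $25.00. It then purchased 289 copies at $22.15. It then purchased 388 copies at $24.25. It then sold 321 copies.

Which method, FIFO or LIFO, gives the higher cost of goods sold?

LIFO

FIFO COGS: 140 @ $25.00 + 181 @ $22.15 = $7,509.15
LIFO COGS: 321 @ $24.25 = $7,784.25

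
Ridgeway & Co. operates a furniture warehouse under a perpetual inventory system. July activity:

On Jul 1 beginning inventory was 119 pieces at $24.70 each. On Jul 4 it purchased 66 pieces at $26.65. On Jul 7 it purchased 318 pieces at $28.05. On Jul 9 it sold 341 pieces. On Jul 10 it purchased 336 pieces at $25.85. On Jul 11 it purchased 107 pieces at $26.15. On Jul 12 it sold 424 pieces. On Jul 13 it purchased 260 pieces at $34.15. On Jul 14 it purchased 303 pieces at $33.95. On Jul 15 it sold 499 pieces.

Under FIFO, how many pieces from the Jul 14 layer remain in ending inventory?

245

Jul 9, 341 sold [FIFO — oldest first]: 119 @ $24.70 + 66 @ $26.65 + 156 @ $28.05 = $9,074.00
Jul 12, 424 sold [FIFO — oldest first]: 162 @ $28.05 + 262 @ $25.85 = $11,316.80
Jul 15, 499 sold [FIFO — oldest first]: 74 @ $25.85 + 107 @ $26.15 + 260 @ $34.15 + 58 @ $33.95 = $15,559.05
Total COGS = $9,074.00 + $11,316.80 + $15,559.05 = $35,949.85
Ending inventory: 245 @ $33.95 = $8,317.75
Check: goods available $44,267.60 = COGS $35,949.85 + ending $8,317.75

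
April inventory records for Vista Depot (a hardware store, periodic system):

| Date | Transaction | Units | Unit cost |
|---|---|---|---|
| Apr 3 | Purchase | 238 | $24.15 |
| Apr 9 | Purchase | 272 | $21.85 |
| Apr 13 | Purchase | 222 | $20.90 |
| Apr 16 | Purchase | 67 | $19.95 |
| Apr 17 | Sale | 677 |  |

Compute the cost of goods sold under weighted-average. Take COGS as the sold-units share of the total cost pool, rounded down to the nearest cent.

COGS = $14,969.70

Apr 17, sell 677: 677/799 × $17,667.35 → $14,969.70
Ending inventory (cost pool remaining) = $2,697.65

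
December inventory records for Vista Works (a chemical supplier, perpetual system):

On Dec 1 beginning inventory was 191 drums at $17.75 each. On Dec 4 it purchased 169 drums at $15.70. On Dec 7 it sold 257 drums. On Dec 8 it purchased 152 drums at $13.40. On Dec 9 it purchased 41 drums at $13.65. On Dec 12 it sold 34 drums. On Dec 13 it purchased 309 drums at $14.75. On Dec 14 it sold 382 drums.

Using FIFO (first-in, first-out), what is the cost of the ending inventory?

Ending inventory = $2,787.75

Dec 7, 257 sold [FIFO — oldest first]: 191 @ $17.75 + 66 @ $15.70 = $4,426.45
Dec 12, 34 sold [FIFO — oldest first]: 34 @ $15.70 = $533.80
Dec 14, 382 sold [FIFO — oldest first]: 69 @ $15.70 + 152 @ $13.40 + 41 @ $13.65 + 120 @ $14.75 = $5,449.75
Total COGS = $4,426.45 + $533.80 + $5,449.75 = $10,410.00
Ending inventory: 189 @ $14.75 = $2,787.75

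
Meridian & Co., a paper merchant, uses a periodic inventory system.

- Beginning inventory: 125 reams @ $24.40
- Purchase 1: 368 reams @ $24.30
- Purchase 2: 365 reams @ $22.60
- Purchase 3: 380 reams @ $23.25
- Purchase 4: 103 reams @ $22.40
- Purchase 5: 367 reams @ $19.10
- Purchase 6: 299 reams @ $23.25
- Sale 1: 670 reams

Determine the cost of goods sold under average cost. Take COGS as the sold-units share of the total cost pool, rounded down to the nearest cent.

COGS = $15,137.61

Sale 1, sell 670: 670/2007 × $45,345.05 → $15,137.61
Ending inventory (cost pool remaining) = $30,207.44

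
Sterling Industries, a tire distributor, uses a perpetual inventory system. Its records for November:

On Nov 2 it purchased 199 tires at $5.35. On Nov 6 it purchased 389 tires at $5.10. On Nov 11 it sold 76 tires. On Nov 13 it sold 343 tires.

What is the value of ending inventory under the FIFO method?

Nov 11, 76 sold [FIFO — oldest first]: 76 @ $5.35 = $406.60
Nov 13, 343 sold [FIFO — oldest first]: 123 @ $5.35 + 220 @ $5.10 = $1,780.05
Total COGS = $406.60 + $1,780.05 = $2,186.65
Ending inventory: 169 @ $5.10 = $861.90
Check: goods available $3,048.55 = COGS $2,186.65 + ending $861.90

Ending inventory = $861.90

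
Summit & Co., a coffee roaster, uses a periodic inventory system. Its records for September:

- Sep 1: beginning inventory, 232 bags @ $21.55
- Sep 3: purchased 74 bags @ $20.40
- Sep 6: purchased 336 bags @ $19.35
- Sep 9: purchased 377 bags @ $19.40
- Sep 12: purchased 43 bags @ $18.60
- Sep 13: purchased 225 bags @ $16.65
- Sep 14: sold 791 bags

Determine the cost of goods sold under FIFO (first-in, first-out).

COGS = $15,901.40

Sep 14, 791 sold [FIFO — oldest first]: 232 @ $21.55 + 74 @ $20.40 + 336 @ $19.35 + 149 @ $19.40 = $15,901.40
Ending inventory: 228 @ $19.40 + 43 @ $18.60 + 225 @ $16.65 = $8,969.25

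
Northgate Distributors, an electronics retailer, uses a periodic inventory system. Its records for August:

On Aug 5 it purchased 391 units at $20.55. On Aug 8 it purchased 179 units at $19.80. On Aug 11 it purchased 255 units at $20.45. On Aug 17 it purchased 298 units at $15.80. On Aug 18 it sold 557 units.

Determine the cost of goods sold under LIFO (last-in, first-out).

Aug 18, 557 sold [LIFO — newest first]: 298 @ $15.80 + 255 @ $20.45 + 4 @ $19.80 = $10,002.35
Ending inventory: 391 @ $20.55 + 175 @ $19.80 = $11,500.05
Check: goods available $21,502.40 = COGS $10,002.35 + ending $11,500.05

COGS = $10,002.35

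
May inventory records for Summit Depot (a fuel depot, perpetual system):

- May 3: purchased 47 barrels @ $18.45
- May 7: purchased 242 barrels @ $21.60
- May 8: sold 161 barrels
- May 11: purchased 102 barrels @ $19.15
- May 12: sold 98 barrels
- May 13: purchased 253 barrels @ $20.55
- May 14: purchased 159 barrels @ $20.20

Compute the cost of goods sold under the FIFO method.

May 8, 161 sold [FIFO — oldest first]: 47 @ $18.45 + 114 @ $21.60 = $3,329.55
May 12, 98 sold [FIFO — oldest first]: 98 @ $21.60 = $2,116.80
Total COGS = $3,329.55 + $2,116.80 = $5,446.35
Ending inventory: 30 @ $21.60 + 102 @ $19.15 + 253 @ $20.55 + 159 @ $20.20 = $11,012.25
Check: goods available $16,458.60 = COGS $5,446.35 + ending $11,012.25

COGS = $5,446.35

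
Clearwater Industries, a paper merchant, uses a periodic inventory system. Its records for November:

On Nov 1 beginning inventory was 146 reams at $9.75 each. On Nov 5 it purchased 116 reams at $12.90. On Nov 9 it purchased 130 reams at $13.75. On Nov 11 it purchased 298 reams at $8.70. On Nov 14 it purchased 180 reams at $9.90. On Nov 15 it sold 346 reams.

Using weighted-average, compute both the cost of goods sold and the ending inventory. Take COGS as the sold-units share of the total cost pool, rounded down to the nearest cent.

COGS = $3,611.92; ending inventory = $5,470.08

Nov 15, sell 346: 346/870 × $9,082.00 → $3,611.92
Ending inventory (cost pool remaining) = $5,470.08
Check: goods available $9,082.00 = COGS $3,611.92 + ending $5,470.08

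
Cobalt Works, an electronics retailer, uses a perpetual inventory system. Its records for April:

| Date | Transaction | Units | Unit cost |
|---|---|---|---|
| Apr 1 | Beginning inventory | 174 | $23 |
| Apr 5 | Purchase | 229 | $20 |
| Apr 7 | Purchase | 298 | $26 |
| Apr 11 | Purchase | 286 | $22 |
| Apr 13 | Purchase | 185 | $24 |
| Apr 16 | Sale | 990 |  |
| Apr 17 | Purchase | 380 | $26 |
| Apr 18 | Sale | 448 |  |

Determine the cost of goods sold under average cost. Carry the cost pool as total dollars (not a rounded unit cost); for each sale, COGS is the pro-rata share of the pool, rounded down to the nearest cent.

After Apr 1: 174 on hand, pool $4,002.00 (≈ $23.0000 each)
After Apr 5: 403 on hand, pool $8,582.00 (≈ $21.2953 each)
After Apr 7: 701 on hand, pool $16,330.00 (≈ $23.2953 each)
After Apr 11: 987 on hand, pool $22,622.00 (≈ $22.9200 each)
After Apr 13: 1172 on hand, pool $27,062.00 (≈ $23.0904 each)
Apr 16, sell 990: 990/1172 × $27,062.00 → $22,859.53
After Apr 17: 562 on hand, pool $14,082.47 (≈ $25.0578 each)
Apr 18, sell 448: 448/562 × $14,082.47 → $11,225.88
Total COGS = $22,859.53 + $11,225.88 = $34,085.41
Ending inventory (cost pool remaining) = $2,856.59

COGS = $34,085.41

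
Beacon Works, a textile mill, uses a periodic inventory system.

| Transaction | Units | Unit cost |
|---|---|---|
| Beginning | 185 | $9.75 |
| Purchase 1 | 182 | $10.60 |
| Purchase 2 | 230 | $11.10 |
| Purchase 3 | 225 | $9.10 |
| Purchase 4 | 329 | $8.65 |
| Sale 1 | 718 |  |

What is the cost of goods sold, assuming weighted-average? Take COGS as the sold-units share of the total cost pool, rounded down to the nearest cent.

Sale 1, sell 718: 718/1151 × $11,179.30 → $6,973.70
Ending inventory (cost pool remaining) = $4,205.60

COGS = $6,973.70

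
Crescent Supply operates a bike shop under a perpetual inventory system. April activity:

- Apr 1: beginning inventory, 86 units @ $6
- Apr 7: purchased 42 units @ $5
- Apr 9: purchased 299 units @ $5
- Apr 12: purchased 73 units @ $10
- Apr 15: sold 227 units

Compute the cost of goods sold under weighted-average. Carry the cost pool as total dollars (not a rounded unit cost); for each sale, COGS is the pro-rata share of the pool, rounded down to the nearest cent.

COGS = $1,339.75

After Apr 1: 86 on hand, pool $516.00 (≈ $6.0000 each)
After Apr 7: 128 on hand, pool $726.00 (≈ $5.6719 each)
After Apr 9: 427 on hand, pool $2,221.00 (≈ $5.2014 each)
After Apr 12: 500 on hand, pool $2,951.00 (≈ $5.9020 each)
Apr 15, sell 227: 227/500 × $2,951.00 → $1,339.75
Ending inventory (cost pool remaining) = $1,611.25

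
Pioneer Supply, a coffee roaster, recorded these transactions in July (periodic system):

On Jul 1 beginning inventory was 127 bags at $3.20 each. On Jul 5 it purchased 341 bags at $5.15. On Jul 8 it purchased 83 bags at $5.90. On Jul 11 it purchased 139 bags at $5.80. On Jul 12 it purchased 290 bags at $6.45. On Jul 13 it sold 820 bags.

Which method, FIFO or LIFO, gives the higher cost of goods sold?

LIFO

FIFO COGS: 127 @ $3.20 + 341 @ $5.15 + 83 @ $5.90 + 139 @ $5.80 + 130 @ $6.45 = $4,296.95
LIFO COGS: 290 @ $6.45 + 139 @ $5.80 + 83 @ $5.90 + 308 @ $5.15 = $4,752.60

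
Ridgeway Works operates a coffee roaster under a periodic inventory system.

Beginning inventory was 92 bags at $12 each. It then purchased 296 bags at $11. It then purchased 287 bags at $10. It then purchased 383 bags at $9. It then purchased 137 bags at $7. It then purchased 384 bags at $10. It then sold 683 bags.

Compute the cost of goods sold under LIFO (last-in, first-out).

Sale 1 (683) [LIFO — newest first]: 384 @ $10 + 137 @ $7 + 162 @ $9 = $6,257
Ending inventory: 92 @ $12 + 296 @ $11 + 287 @ $10 + 221 @ $9 = $9,219

COGS = $6,257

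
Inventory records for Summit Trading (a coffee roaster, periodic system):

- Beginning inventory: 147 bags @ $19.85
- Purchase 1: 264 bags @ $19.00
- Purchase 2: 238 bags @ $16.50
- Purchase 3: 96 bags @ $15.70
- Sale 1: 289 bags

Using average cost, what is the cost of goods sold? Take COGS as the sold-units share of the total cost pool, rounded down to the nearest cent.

COGS = $5,185.76

Sale 1, sell 289: 289/745 × $13,368.15 → $5,185.76
Ending inventory (cost pool remaining) = $8,182.39
Check: goods available $13,368.15 = COGS $5,185.76 + ending $8,182.39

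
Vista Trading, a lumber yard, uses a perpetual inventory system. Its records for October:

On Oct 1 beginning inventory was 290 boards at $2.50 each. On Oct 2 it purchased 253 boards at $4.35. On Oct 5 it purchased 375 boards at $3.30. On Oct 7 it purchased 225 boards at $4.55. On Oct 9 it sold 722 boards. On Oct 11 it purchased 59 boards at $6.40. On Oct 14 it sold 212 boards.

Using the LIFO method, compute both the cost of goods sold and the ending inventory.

COGS = $3,794.40; ending inventory = $670.00

Oct 9, 722 sold [LIFO — newest first]: 225 @ $4.55 + 375 @ $3.30 + 122 @ $4.35 = $2,791.95
Oct 14, 212 sold [LIFO — newest first]: 59 @ $6.40 + 131 @ $4.35 + 22 @ $2.50 = $1,002.45
Total COGS = $2,791.95 + $1,002.45 = $3,794.40
Ending inventory: 268 @ $2.50 = $670.00
Check: goods available $4,464.40 = COGS $3,794.40 + ending $670.00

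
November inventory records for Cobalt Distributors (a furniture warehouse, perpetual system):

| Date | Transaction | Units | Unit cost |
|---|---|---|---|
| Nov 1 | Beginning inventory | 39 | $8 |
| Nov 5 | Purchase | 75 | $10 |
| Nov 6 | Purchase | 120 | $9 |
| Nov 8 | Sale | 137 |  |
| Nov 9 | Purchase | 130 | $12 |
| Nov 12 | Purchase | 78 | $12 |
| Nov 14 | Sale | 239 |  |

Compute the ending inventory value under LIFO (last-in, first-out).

Ending inventory = $582

Nov 8, 137 sold [LIFO — newest first]: 120 @ $9 + 17 @ $10 = $1,250
Nov 14, 239 sold [LIFO — newest first]: 78 @ $12 + 130 @ $12 + 31 @ $10 = $2,806
Total COGS = $1,250 + $2,806 = $4,056
Ending inventory: 39 @ $8 + 27 @ $10 = $582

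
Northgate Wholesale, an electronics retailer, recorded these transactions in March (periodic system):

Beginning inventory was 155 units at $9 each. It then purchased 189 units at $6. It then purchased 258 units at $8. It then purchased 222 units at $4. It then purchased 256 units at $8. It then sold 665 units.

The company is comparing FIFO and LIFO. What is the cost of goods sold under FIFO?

FIFO COGS: 155 @ $9 + 189 @ $6 + 258 @ $8 + 63 @ $4 = $4,845
LIFO COGS: 256 @ $8 + 222 @ $4 + 187 @ $8 = $4,432

COGS = $4,845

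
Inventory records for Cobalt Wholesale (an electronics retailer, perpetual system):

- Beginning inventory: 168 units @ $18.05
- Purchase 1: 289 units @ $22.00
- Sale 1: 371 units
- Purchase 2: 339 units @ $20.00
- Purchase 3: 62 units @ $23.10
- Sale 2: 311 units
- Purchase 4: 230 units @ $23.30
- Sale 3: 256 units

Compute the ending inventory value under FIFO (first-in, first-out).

Ending inventory = $3,495.00

Sale 1 (371) [FIFO — oldest first]: 168 @ $18.05 + 203 @ $22.00 = $7,498.40
Sale 2 (311) [FIFO — oldest first]: 86 @ $22.00 + 225 @ $20.00 = $6,392.00
Sale 3 (256) [FIFO — oldest first]: 114 @ $20.00 + 62 @ $23.10 + 80 @ $23.30 = $5,576.20
Total COGS = $7,498.40 + $6,392.00 + $5,576.20 = $19,466.60
Ending inventory: 150 @ $23.30 = $3,495.00
Check: goods available $22,961.60 = COGS $19,466.60 + ending $3,495.00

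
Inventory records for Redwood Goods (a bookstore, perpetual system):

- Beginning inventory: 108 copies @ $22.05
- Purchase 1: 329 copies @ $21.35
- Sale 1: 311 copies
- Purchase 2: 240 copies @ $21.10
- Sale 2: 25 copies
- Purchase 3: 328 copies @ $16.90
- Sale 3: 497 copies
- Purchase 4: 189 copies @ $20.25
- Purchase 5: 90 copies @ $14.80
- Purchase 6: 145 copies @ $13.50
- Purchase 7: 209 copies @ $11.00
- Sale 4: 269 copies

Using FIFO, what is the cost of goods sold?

COGS = $21,977.00

Sale 1 (311) [FIFO — oldest first]: 108 @ $22.05 + 203 @ $21.35 = $6,715.45
Sale 2 (25) [FIFO — oldest first]: 25 @ $21.35 = $533.75
Sale 3 (497) [FIFO — oldest first]: 101 @ $21.35 + 240 @ $21.10 + 156 @ $16.90 = $9,856.75
Sale 4 (269) [FIFO — oldest first]: 172 @ $16.90 + 97 @ $20.25 = $4,871.05
Total COGS = $6,715.45 + $533.75 + $9,856.75 + $4,871.05 = $21,977.00
Ending inventory: 92 @ $20.25 + 90 @ $14.80 + 145 @ $13.50 + 209 @ $11.00 = $7,451.50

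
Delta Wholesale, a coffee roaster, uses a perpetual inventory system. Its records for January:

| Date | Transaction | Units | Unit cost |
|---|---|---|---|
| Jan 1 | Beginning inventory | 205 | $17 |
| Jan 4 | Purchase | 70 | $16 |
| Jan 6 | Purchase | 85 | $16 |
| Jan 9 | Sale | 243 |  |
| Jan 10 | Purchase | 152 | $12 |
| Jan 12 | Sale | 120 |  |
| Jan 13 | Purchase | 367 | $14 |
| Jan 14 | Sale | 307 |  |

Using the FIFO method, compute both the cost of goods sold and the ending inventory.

Jan 9, 243 sold [FIFO — oldest first]: 205 @ $17 + 38 @ $16 = $4,093
Jan 12, 120 sold [FIFO — oldest first]: 32 @ $16 + 85 @ $16 + 3 @ $12 = $1,908
Jan 14, 307 sold [FIFO — oldest first]: 149 @ $12 + 158 @ $14 = $4,000
Total COGS = $4,093 + $1,908 + $4,000 = $10,001
Ending inventory: 209 @ $14 = $2,926
Check: goods available $12,927 = COGS $10,001 + ending $2,926

COGS = $10,001; ending inventory = $2,926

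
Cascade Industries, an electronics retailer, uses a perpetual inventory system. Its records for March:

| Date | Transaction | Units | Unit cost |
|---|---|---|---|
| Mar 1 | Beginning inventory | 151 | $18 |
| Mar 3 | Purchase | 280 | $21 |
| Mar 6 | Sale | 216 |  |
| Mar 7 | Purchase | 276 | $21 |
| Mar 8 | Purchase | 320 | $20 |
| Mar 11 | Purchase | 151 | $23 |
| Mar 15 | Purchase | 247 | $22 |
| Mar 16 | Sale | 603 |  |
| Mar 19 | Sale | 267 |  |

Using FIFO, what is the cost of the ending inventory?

Ending inventory = $7,550

Mar 6, 216 sold [FIFO — oldest first]: 151 @ $18 + 65 @ $21 = $4,083
Mar 16, 603 sold [FIFO — oldest first]: 215 @ $21 + 276 @ $21 + 112 @ $20 = $12,551
Mar 19, 267 sold [FIFO — oldest first]: 208 @ $20 + 59 @ $23 = $5,517
Total COGS = $4,083 + $12,551 + $5,517 = $22,151
Ending inventory: 92 @ $23 + 247 @ $22 = $7,550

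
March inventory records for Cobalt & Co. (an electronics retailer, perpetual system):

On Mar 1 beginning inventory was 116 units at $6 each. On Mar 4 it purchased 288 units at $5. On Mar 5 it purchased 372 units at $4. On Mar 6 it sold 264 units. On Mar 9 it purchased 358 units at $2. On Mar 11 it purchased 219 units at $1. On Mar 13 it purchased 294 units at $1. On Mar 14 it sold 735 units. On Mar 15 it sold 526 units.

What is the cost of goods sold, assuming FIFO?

COGS = $4,731

Mar 6, 264 sold [FIFO — oldest first]: 116 @ $6 + 148 @ $5 = $1,436
Mar 14, 735 sold [FIFO — oldest first]: 140 @ $5 + 372 @ $4 + 223 @ $2 = $2,634
Mar 15, 526 sold [FIFO — oldest first]: 135 @ $2 + 219 @ $1 + 172 @ $1 = $661
Total COGS = $1,436 + $2,634 + $661 = $4,731
Ending inventory: 122 @ $1 = $122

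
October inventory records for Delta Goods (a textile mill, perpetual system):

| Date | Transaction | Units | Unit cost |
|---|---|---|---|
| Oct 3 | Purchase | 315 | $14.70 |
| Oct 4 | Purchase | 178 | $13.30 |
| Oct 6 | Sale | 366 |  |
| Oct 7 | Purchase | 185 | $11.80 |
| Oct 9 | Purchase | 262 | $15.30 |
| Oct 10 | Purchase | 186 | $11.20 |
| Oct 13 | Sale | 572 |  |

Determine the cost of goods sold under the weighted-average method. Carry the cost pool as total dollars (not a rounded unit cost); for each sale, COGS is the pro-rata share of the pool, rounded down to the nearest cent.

After Oct 3: 315 on hand, pool $4,630.50 (≈ $14.7000 each)
After Oct 4: 493 on hand, pool $6,997.90 (≈ $14.1945 each)
Oct 6, sell 366: 366/493 × $6,997.90 → $5,195.19
After Oct 7: 312 on hand, pool $3,985.71 (≈ $12.7747 each)
After Oct 9: 574 on hand, pool $7,994.31 (≈ $13.9274 each)
After Oct 10: 760 on hand, pool $10,077.51 (≈ $13.2599 each)
Oct 13, sell 572: 572/760 × $10,077.51 → $7,584.65
Total COGS = $5,195.19 + $7,584.65 = $12,779.84
Ending inventory (cost pool remaining) = $2,492.86
Check: goods available $15,272.70 = COGS $12,779.84 + ending $2,492.86

COGS = $12,779.84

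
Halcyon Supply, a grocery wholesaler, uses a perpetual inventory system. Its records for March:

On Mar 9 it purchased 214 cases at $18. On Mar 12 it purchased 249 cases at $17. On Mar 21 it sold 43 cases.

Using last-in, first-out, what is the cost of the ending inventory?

Ending inventory = $7,354

Mar 21, 43 sold [LIFO — newest first]: 43 @ $17 = $731
Ending inventory: 214 @ $18 + 206 @ $17 = $7,354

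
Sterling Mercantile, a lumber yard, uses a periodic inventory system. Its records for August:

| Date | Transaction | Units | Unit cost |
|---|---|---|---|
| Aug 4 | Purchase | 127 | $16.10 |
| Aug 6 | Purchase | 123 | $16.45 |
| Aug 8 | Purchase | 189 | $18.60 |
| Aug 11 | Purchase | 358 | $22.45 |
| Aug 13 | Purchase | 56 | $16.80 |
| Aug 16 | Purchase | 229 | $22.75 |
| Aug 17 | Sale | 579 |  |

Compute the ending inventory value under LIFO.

Ending inventory = $9,020.25

Aug 17, 579 sold [LIFO — newest first]: 229 @ $22.75 + 56 @ $16.80 + 294 @ $22.45 = $12,750.85
Ending inventory: 127 @ $16.10 + 123 @ $16.45 + 189 @ $18.60 + 64 @ $22.45 = $9,020.25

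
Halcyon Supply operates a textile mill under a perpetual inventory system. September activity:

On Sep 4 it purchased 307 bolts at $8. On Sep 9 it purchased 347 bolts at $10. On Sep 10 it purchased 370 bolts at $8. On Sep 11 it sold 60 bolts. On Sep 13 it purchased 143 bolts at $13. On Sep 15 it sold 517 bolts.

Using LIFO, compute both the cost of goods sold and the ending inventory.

COGS = $5,459; ending inventory = $5,286

Sep 11, 60 sold [LIFO — newest first]: 60 @ $8 = $480
Sep 15, 517 sold [LIFO — newest first]: 143 @ $13 + 310 @ $8 + 64 @ $10 = $4,979
Total COGS = $480 + $4,979 = $5,459
Ending inventory: 307 @ $8 + 283 @ $10 = $5,286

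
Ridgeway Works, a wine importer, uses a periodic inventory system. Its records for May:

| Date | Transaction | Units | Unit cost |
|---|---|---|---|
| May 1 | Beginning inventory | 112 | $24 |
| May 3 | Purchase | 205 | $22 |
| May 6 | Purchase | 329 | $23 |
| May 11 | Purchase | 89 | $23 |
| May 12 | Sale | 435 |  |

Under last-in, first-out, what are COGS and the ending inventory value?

May 12, 435 sold [LIFO — newest first]: 89 @ $23 + 329 @ $23 + 17 @ $22 = $9,988
Ending inventory: 112 @ $24 + 188 @ $22 = $6,824

COGS = $9,988; ending inventory = $6,824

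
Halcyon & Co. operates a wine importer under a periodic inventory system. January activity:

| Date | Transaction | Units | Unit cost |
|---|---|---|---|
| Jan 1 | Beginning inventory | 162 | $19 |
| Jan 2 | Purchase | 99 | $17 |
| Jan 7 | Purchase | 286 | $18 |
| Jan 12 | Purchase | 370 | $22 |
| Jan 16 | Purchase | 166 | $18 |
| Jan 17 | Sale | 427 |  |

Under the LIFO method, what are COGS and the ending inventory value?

Jan 17, 427 sold [LIFO — newest first]: 166 @ $18 + 261 @ $22 = $8,730
Ending inventory: 162 @ $19 + 99 @ $17 + 286 @ $18 + 109 @ $22 = $12,307

COGS = $8,730; ending inventory = $12,307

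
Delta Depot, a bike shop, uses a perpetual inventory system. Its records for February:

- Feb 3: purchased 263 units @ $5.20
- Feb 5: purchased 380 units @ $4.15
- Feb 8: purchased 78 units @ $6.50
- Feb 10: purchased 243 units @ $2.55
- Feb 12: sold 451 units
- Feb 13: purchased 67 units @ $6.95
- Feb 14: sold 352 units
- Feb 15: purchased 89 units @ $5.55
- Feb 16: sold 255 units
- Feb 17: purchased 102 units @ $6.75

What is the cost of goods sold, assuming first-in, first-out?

Feb 12, 451 sold [FIFO — oldest first]: 263 @ $5.20 + 188 @ $4.15 = $2,147.80
Feb 14, 352 sold [FIFO — oldest first]: 192 @ $4.15 + 78 @ $6.50 + 82 @ $2.55 = $1,512.90
Feb 16, 255 sold [FIFO — oldest first]: 161 @ $2.55 + 67 @ $6.95 + 27 @ $5.55 = $1,026.05
Total COGS = $2,147.80 + $1,512.90 + $1,026.05 = $4,686.75
Ending inventory: 62 @ $5.55 + 102 @ $6.75 = $1,032.60

COGS = $4,686.75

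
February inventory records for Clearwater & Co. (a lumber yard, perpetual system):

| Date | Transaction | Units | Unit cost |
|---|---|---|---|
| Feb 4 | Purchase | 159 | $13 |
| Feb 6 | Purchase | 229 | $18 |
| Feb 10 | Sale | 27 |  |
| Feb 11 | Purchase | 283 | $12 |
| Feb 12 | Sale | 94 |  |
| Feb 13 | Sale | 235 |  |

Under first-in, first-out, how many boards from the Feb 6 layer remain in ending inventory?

Feb 10, 27 sold [FIFO — oldest first]: 27 @ $13 = $351
Feb 12, 94 sold [FIFO — oldest first]: 94 @ $13 = $1,222
Feb 13, 235 sold [FIFO — oldest first]: 38 @ $13 + 197 @ $18 = $4,040
Total COGS = $351 + $1,222 + $4,040 = $5,613
Ending inventory: 32 @ $18 + 283 @ $12 = $3,972

32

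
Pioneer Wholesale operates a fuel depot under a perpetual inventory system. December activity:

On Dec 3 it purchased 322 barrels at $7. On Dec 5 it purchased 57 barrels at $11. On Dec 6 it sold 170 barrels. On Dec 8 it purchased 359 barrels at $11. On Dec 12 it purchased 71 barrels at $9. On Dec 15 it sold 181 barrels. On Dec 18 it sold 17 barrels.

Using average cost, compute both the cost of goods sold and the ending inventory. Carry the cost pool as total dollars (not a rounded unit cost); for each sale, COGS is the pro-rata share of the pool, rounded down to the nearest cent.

COGS = $3,206.17; ending inventory = $4,262.83

After Dec 3: 322 on hand, pool $2,254.00 (≈ $7.0000 each)
After Dec 5: 379 on hand, pool $2,881.00 (≈ $7.6016 each)
Dec 6, sell 170: 170/379 × $2,881.00 → $1,292.26
After Dec 8: 568 on hand, pool $5,537.74 (≈ $9.7495 each)
After Dec 12: 639 on hand, pool $6,176.74 (≈ $9.6663 each)
Dec 15, sell 181: 181/639 × $6,176.74 → $1,749.59
Dec 18, sell 17: 17/458 × $4,427.15 → $164.32
Total COGS = $1,292.26 + $1,749.59 + $164.32 = $3,206.17
Ending inventory (cost pool remaining) = $4,262.83
Check: goods available $7,469.00 = COGS $3,206.17 + ending $4,262.83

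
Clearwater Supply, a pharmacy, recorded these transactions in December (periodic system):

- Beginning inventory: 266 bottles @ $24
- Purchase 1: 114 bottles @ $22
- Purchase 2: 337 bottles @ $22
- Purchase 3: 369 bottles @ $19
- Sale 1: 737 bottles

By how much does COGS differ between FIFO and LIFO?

FIFO COGS: 266 @ $24 + 114 @ $22 + 337 @ $22 + 20 @ $19 = $16,686
LIFO COGS: 369 @ $19 + 337 @ $22 + 31 @ $22 = $15,107
Difference = |$16,686 − $15,107| = $1,579

$1,579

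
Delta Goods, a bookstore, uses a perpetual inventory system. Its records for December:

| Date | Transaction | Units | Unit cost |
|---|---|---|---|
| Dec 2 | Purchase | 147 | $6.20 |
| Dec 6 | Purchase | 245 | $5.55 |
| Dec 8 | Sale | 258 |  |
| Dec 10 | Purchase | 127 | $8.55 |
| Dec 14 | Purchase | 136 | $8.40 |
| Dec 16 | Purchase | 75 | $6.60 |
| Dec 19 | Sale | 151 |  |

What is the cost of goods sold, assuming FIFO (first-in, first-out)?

COGS = $2,416.50

Dec 8, 258 sold [FIFO — oldest first]: 147 @ $6.20 + 111 @ $5.55 = $1,527.45
Dec 19, 151 sold [FIFO — oldest first]: 134 @ $5.55 + 17 @ $8.55 = $889.05
Total COGS = $1,527.45 + $889.05 = $2,416.50
Ending inventory: 110 @ $8.55 + 136 @ $8.40 + 75 @ $6.60 = $2,577.90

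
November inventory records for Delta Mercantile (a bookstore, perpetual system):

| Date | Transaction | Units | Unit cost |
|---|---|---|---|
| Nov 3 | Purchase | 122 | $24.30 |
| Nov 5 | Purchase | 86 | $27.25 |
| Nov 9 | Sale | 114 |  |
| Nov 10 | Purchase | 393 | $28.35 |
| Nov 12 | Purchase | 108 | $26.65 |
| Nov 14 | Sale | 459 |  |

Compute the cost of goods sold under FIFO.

Nov 9, 114 sold [FIFO — oldest first]: 114 @ $24.30 = $2,770.20
Nov 14, 459 sold [FIFO — oldest first]: 8 @ $24.30 + 86 @ $27.25 + 365 @ $28.35 = $12,885.65
Total COGS = $2,770.20 + $12,885.65 = $15,655.85
Ending inventory: 28 @ $28.35 + 108 @ $26.65 = $3,672.00

COGS = $15,655.85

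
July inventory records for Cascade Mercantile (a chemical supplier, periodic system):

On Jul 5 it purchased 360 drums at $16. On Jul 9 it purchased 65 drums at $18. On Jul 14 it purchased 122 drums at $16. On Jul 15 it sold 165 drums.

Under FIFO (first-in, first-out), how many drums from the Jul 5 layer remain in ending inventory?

Jul 15, 165 sold [FIFO — oldest first]: 165 @ $16 = $2,640
Ending inventory: 195 @ $16 + 65 @ $18 + 122 @ $16 = $6,242

195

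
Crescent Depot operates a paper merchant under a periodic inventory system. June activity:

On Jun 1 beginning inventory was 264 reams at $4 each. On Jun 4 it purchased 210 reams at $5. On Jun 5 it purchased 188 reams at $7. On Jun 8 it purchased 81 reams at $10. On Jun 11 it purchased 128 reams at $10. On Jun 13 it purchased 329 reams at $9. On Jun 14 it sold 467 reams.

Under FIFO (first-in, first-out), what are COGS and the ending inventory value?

COGS = $2,071; ending inventory = $6,402

Jun 14, 467 sold [FIFO — oldest first]: 264 @ $4 + 203 @ $5 = $2,071
Ending inventory: 7 @ $5 + 188 @ $7 + 81 @ $10 + 128 @ $10 + 329 @ $9 = $6,402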